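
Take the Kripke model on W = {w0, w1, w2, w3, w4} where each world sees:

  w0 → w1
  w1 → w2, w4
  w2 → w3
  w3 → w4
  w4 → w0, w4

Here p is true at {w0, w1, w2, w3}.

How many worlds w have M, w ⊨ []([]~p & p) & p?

1

w0: []([]~p & p) is F, p is T. ✗
w1: []([]~p & p) is F, p is T. ✗
w2: []([]~p & p) is T, p is T. ✓
w3: []([]~p & p) is F, p is T. ✗
w4: []([]~p & p) is F, p is F. ✗
Satisfying worlds: {w2}.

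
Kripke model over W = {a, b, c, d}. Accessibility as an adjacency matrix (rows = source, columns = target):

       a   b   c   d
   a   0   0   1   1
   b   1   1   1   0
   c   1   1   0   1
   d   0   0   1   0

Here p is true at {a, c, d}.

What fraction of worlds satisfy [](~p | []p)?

1/4

a: successors {c, d}; ~p | []p there: c:F, d:T. ✗
b: successors {a, b, c}; ~p | []p there: a:T, b:T, c:F. ✗
c: successors {a, b, d}; ~p | []p there: a:T, b:T, d:T. ✓
d: successors {c}; ~p | []p there: c:F. ✗
That's 1 of 4 worlds, so 1/4.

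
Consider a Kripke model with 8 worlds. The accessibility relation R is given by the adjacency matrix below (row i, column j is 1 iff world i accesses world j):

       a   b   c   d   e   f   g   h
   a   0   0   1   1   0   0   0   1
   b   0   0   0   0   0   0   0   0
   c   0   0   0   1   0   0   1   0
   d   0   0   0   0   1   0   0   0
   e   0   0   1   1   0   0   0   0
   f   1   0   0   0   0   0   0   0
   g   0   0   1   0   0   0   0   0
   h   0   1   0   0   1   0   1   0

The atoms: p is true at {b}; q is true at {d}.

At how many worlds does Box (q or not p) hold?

7

a: successors {c, d, h}; q or not p there: c:T, d:T, h:T. ✓
b: no successors, so Box (q or not p) holds vacuously. ✓
c: successors {d, g}; q or not p there: d:T, g:T. ✓
d: successors {e}; q or not p there: e:T. ✓
e: successors {c, d}; q or not p there: c:T, d:T. ✓
f: successors {a}; q or not p there: a:T. ✓
g: successors {c}; q or not p there: c:T. ✓
h: successors {b, e, g}; q or not p there: b:F, e:T, g:T. ✗
Satisfying worlds: {a, b, c, d, e, f, g}.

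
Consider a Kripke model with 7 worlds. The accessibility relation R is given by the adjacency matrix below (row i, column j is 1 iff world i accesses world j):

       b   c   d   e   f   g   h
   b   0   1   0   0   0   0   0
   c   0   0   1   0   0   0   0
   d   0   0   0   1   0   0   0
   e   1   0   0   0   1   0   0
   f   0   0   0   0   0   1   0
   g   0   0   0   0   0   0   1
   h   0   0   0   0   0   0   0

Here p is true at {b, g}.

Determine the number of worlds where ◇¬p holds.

5

b: successors {c}; ¬p there: c:T. ✓
c: successors {d}; ¬p there: d:T. ✓
d: successors {e}; ¬p there: e:T. ✓
e: successors {b, f}; ¬p there: b:F, f:T. ✓
f: successors {g}; ¬p there: g:F. ✗
g: successors {h}; ¬p there: h:T. ✓
h: no successors, so ◇¬p fails. ✗
Satisfying worlds: {b, c, d, e, g}.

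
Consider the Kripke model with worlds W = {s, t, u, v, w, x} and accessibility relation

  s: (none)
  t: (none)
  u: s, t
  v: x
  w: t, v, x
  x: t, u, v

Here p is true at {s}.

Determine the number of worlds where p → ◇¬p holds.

s: p is T, ◇¬p is F. ✗
t: p is F, ◇¬p is F. ✓
u: p is F, ◇¬p is T. ✓
v: p is F, ◇¬p is T. ✓
w: p is F, ◇¬p is T. ✓
x: p is F, ◇¬p is T. ✓
Satisfying worlds: {t, u, v, w, x}.

5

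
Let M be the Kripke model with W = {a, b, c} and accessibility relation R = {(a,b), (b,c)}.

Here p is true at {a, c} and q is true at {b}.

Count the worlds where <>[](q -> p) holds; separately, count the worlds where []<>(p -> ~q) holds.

For <>[](q -> p):
a: successors {b}; [](q -> p) there: b:T. ✓
b: successors {c}; [](q -> p) there: c:T. ✓
c: no successors, so <>[](q -> p) fails. ✗
— 2 worlds.
For []<>(p -> ~q):
a: successors {b}; <>(p -> ~q) there: b:T. ✓
b: successors {c}; <>(p -> ~q) there: c:F. ✗
c: no successors, so []<>(p -> ~q) holds vacuously. ✓
— 2 worlds.

2 and 2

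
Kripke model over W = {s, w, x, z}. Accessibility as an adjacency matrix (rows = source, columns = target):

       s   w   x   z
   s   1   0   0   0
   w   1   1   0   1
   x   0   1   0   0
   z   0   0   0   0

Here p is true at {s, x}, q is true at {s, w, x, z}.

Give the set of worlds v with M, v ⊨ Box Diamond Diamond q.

{s, x, z}

s: successors {s}; Diamond Diamond q there: s:T. ✓
w: successors {s, w, z}; Diamond Diamond q there: s:T, w:T, z:F. ✗
x: successors {w}; Diamond Diamond q there: w:T. ✓
z: no successors, so Box Diamond Diamond q holds vacuously. ✓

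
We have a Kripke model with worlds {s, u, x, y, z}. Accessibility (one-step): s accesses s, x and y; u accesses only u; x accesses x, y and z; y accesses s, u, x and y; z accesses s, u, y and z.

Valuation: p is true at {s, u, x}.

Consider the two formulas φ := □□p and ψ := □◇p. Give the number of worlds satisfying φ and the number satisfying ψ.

1 and 5

For □□p:
s: successors {s, x, y}; □p there: s:F, x:F, y:F. ✗
u: successors {u}; □p there: u:T. ✓
x: successors {x, y, z}; □p there: x:F, y:F, z:F. ✗
y: successors {s, u, x, y}; □p there: s:F, u:T, x:F, y:F. ✗
z: successors {s, u, y, z}; □p there: s:F, u:T, y:F, z:F. ✗
— 1 world.
For □◇p:
s: successors {s, x, y}; ◇p there: s:T, x:T, y:T. ✓
u: successors {u}; ◇p there: u:T. ✓
x: successors {x, y, z}; ◇p there: x:T, y:T, z:T. ✓
y: successors {s, u, x, y}; ◇p there: s:T, u:T, x:T, y:T. ✓
z: successors {s, u, y, z}; ◇p there: s:T, u:T, y:T, z:T. ✓
— 5 worlds.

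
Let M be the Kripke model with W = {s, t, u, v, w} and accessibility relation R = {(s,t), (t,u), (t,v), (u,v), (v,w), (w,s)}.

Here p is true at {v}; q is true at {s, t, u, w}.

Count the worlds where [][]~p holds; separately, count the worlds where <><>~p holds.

3 and 5

For [][]~p:
s: successors {t}; []~p there: t:F. ✗
t: successors {u, v}; []~p there: u:F, v:T. ✗
u: successors {v}; []~p there: v:T. ✓
v: successors {w}; []~p there: w:T. ✓
w: successors {s}; []~p there: s:T. ✓
— 3 worlds.
For <><>~p:
s: successors {t}; <>~p there: t:T. ✓
t: successors {u, v}; <>~p there: u:F, v:T. ✓
u: successors {v}; <>~p there: v:T. ✓
v: successors {w}; <>~p there: w:T. ✓
w: successors {s}; <>~p there: s:T. ✓
— 5 worlds.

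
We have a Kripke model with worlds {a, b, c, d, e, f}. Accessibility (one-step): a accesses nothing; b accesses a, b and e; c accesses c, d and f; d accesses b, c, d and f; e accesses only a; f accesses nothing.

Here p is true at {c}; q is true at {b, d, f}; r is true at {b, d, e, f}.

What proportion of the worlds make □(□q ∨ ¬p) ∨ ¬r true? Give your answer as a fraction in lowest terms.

a: □(□q ∨ ¬p) is T, ¬r is T. ✓
b: □(□q ∨ ¬p) is T, ¬r is F. ✓
c: □(□q ∨ ¬p) is F, ¬r is T. ✓
d: □(□q ∨ ¬p) is F, ¬r is F. ✗
e: □(□q ∨ ¬p) is T, ¬r is F. ✓
f: □(□q ∨ ¬p) is T, ¬r is F. ✓
That's 5 of 6 worlds, so 5/6.

5/6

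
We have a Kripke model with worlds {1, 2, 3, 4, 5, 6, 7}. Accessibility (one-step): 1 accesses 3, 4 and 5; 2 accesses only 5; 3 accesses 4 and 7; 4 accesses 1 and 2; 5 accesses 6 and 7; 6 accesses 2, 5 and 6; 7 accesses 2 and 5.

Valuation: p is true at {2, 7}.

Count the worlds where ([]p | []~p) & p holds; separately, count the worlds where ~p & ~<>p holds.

1 and 1

For ([]p | []~p) & p:
1: []p | []~p is T, p is F. ✗
2: []p | []~p is T, p is T. ✓
3: []p | []~p is F, p is F. ✗
4: []p | []~p is F, p is F. ✗
5: []p | []~p is F, p is F. ✗
6: []p | []~p is F, p is F. ✗
7: []p | []~p is F, p is T. ✗
— 1 world.
For ~p & ~<>p:
1: ~p is T, ~<>p is T. ✓
2: ~p is F, ~<>p is T. ✗
3: ~p is T, ~<>p is F. ✗
4: ~p is T, ~<>p is F. ✗
5: ~p is T, ~<>p is F. ✗
6: ~p is T, ~<>p is F. ✗
7: ~p is F, ~<>p is F. ✗
— 1 world.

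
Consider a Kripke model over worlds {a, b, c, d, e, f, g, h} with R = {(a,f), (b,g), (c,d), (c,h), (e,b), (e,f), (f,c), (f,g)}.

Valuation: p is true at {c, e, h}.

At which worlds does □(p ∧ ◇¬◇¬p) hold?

a: successors {f}; p ∧ ◇¬◇¬p there: f:F. ✗
b: successors {g}; p ∧ ◇¬◇¬p there: g:F. ✗
c: successors {d, h}; p ∧ ◇¬◇¬p there: d:F, h:F. ✗
d: no successors, so □(p ∧ ◇¬◇¬p) holds vacuously. ✓
e: successors {b, f}; p ∧ ◇¬◇¬p there: b:F, f:F. ✗
f: successors {c, g}; p ∧ ◇¬◇¬p there: c:T, g:F. ✗
g: no successors, so □(p ∧ ◇¬◇¬p) holds vacuously. ✓
h: no successors, so □(p ∧ ◇¬◇¬p) holds vacuously. ✓

{d, g, h}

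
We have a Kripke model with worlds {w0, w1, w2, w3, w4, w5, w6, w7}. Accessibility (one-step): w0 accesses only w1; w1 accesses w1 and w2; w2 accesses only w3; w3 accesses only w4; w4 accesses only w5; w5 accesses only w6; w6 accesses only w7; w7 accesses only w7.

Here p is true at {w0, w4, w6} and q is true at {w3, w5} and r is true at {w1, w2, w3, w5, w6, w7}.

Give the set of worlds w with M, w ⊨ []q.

w0: successors {w1}; q there: w1:F. ✗
w1: successors {w1, w2}; q there: w1:F, w2:F. ✗
w2: successors {w3}; q there: w3:T. ✓
w3: successors {w4}; q there: w4:F. ✗
w4: successors {w5}; q there: w5:T. ✓
w5: successors {w6}; q there: w6:F. ✗
w6: successors {w7}; q there: w7:F. ✗
w7: successors {w7}; q there: w7:F. ✗

{w2, w4}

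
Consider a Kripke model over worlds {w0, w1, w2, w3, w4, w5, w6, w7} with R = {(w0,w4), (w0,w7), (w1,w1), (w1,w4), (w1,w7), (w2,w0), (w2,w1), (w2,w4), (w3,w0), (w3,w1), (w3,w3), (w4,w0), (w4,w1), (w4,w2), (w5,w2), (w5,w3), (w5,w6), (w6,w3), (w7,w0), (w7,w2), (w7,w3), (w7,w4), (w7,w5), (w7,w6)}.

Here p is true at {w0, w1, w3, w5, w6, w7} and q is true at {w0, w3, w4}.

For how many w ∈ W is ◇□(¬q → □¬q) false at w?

w0: successors {w4, w7}; □(¬q → □¬q) there: w4:F, w7:F. ✗
w1: successors {w1, w4, w7}; □(¬q → □¬q) there: w1:F, w4:F, w7:F. ✗
w2: successors {w0, w1, w4}; □(¬q → □¬q) there: w0:F, w1:F, w4:F. ✗
w3: successors {w0, w1, w3}; □(¬q → □¬q) there: w0:F, w1:F, w3:F. ✗
w4: successors {w0, w1, w2}; □(¬q → □¬q) there: w0:F, w1:F, w2:F. ✗
w5: successors {w2, w3, w6}; □(¬q → □¬q) there: w2:F, w3:F, w6:T. ✓
w6: successors {w3}; □(¬q → □¬q) there: w3:F. ✗
w7: successors {w0, w2, w3, w4, w5, w6}; □(¬q → □¬q) there: w0:F, w2:F, w3:F, w4:F, w5:F, w6:T. ✓
Satisfying worlds: {w5, w7}.
So ◇□(¬q → □¬q) fails at the other 6 worlds.

6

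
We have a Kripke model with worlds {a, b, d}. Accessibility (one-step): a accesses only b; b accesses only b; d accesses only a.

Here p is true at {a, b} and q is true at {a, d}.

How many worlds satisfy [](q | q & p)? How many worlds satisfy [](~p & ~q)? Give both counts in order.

1 and 0

For [](q | q & p):
a: successors {b}; q | q & p there: b:F. ✗
b: successors {b}; q | q & p there: b:F. ✗
d: successors {a}; q | q & p there: a:T. ✓
— 1 world.
For [](~p & ~q):
a: successors {b}; ~p & ~q there: b:F. ✗
b: successors {b}; ~p & ~q there: b:F. ✗
d: successors {a}; ~p & ~q there: a:F. ✗
— 0 worlds.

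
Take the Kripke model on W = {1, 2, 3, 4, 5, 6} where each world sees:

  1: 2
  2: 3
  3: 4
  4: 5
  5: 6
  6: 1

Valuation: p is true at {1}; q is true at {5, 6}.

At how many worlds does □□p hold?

1: successors {2}; □p there: 2:F. ✗
2: successors {3}; □p there: 3:F. ✗
3: successors {4}; □p there: 4:F. ✗
4: successors {5}; □p there: 5:F. ✗
5: successors {6}; □p there: 6:T. ✓
6: successors {1}; □p there: 1:F. ✗
Satisfying worlds: {5}.

1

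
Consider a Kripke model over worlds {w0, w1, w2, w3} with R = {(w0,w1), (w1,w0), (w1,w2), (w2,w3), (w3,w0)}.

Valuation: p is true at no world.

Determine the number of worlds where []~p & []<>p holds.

w0: []~p is T, []<>p is F. ✗
w1: []~p is T, []<>p is F. ✗
w2: []~p is T, []<>p is F. ✗
w3: []~p is T, []<>p is F. ✗
Satisfying worlds: ∅.

0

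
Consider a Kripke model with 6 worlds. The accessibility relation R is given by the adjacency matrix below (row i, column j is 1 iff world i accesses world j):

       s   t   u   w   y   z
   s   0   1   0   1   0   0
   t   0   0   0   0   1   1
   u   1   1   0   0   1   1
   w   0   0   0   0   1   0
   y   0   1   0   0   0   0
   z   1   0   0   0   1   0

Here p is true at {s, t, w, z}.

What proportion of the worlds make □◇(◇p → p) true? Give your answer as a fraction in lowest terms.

s: successors {t, w}; ◇(◇p → p) there: t:T, w:F. ✗
t: successors {y, z}; ◇(◇p → p) there: y:T, z:T. ✓
u: successors {s, t, y, z}; ◇(◇p → p) there: s:T, t:T, y:T, z:T. ✓
w: successors {y}; ◇(◇p → p) there: y:T. ✓
y: successors {t}; ◇(◇p → p) there: t:T. ✓
z: successors {s, y}; ◇(◇p → p) there: s:T, y:T. ✓
That's 5 of 6 worlds, so 5/6.

5/6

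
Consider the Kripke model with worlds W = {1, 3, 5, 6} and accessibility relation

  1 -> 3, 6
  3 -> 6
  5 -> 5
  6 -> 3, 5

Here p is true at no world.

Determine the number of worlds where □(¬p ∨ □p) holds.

4

1: successors {3, 6}; ¬p ∨ □p there: 3:T, 6:T. ✓
3: successors {6}; ¬p ∨ □p there: 6:T. ✓
5: successors {5}; ¬p ∨ □p there: 5:T. ✓
6: successors {3, 5}; ¬p ∨ □p there: 3:T, 5:T. ✓
Satisfying worlds: {1, 3, 5, 6}.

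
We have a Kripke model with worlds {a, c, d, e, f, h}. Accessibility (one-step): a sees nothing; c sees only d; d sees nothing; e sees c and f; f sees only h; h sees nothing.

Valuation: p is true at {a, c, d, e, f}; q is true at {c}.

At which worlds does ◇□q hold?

a: no successors, so ◇□q fails. ✗
c: successors {d}; □q there: d:T. ✓
d: no successors, so ◇□q fails. ✗
e: successors {c, f}; □q there: c:F, f:F. ✗
f: successors {h}; □q there: h:T. ✓
h: no successors, so ◇□q fails. ✗

{c, f}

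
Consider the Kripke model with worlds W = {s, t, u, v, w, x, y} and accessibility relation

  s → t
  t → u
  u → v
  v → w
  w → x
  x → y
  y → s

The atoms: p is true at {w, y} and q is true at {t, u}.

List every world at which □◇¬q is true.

{t, u, v, w, x}

s: successors {t}; ◇¬q there: t:F. ✗
t: successors {u}; ◇¬q there: u:T. ✓
u: successors {v}; ◇¬q there: v:T. ✓
v: successors {w}; ◇¬q there: w:T. ✓
w: successors {x}; ◇¬q there: x:T. ✓
x: successors {y}; ◇¬q there: y:T. ✓
y: successors {s}; ◇¬q there: s:F. ✗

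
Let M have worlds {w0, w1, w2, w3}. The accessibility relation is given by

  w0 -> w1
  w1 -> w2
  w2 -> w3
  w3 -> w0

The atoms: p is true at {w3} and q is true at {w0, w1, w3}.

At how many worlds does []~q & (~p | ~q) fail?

w0: []~q is F, ~p | ~q is T. ✗
w1: []~q is T, ~p | ~q is T. ✓
w2: []~q is F, ~p | ~q is T. ✗
w3: []~q is F, ~p | ~q is F. ✗
Satisfying worlds: {w1}.
So []~q & (~p | ~q) fails at the other 3 worlds.

3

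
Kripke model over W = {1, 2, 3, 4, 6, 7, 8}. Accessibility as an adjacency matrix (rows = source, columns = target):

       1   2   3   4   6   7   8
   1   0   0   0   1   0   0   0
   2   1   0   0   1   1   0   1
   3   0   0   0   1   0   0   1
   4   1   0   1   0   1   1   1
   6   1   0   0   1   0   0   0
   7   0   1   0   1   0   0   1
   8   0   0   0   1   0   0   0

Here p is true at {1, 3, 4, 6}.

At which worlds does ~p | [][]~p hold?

{2, 7, 8}

1: ~p is F, [][]~p is F. ✗
2: ~p is T, [][]~p is F. ✓
3: ~p is F, [][]~p is F. ✗
4: ~p is F, [][]~p is F. ✗
6: ~p is F, [][]~p is F. ✗
7: ~p is T, [][]~p is F. ✓
8: ~p is T, [][]~p is F. ✓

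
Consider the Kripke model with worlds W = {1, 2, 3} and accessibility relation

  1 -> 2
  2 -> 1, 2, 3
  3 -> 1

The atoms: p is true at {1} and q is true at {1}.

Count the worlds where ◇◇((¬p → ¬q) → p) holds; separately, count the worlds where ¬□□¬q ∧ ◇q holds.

2 and 1

For ◇◇((¬p → ¬q) → p):
1: successors {2}; ◇((¬p → ¬q) → p) there: 2:T. ✓
2: successors {1, 2, 3}; ◇((¬p → ¬q) → p) there: 1:F, 2:T, 3:T. ✓
3: successors {1}; ◇((¬p → ¬q) → p) there: 1:F. ✗
— 2 worlds.
For ¬□□¬q ∧ ◇q:
1: ¬□□¬q is T, ◇q is F. ✗
2: ¬□□¬q is T, ◇q is T. ✓
3: ¬□□¬q is F, ◇q is T. ✗
— 1 world.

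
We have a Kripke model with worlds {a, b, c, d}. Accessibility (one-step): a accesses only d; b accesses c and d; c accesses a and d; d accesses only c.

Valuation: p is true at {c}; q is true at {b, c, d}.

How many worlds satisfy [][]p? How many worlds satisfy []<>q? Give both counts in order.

For [][]p:
a: successors {d}; []p there: d:T. ✓
b: successors {c, d}; []p there: c:F, d:T. ✗
c: successors {a, d}; []p there: a:F, d:T. ✗
d: successors {c}; []p there: c:F. ✗
— 1 world.
For []<>q:
a: successors {d}; <>q there: d:T. ✓
b: successors {c, d}; <>q there: c:T, d:T. ✓
c: successors {a, d}; <>q there: a:T, d:T. ✓
d: successors {c}; <>q there: c:T. ✓
— 4 worlds.

1 and 4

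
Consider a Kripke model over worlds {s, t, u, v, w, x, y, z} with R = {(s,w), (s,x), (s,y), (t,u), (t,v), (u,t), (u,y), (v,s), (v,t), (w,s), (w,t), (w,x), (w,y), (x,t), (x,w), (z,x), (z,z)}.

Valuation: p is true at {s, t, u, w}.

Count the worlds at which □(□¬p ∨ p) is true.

s: successors {w, x, y}; □¬p ∨ p there: w:T, x:F, y:T. ✗
t: successors {u, v}; □¬p ∨ p there: u:T, v:F. ✗
u: successors {t, y}; □¬p ∨ p there: t:T, y:T. ✓
v: successors {s, t}; □¬p ∨ p there: s:T, t:T. ✓
w: successors {s, t, x, y}; □¬p ∨ p there: s:T, t:T, x:F, y:T. ✗
x: successors {t, w}; □¬p ∨ p there: t:T, w:T. ✓
y: no successors, so □(□¬p ∨ p) holds vacuously. ✓
z: successors {x, z}; □¬p ∨ p there: x:F, z:T. ✗
Satisfying worlds: {u, v, x, y}.

4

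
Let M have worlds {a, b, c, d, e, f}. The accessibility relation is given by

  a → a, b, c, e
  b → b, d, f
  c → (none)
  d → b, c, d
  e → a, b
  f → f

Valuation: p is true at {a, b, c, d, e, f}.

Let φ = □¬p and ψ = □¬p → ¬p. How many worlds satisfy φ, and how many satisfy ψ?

For □¬p:
a: successors {a, b, c, e}; ¬p there: a:F, b:F, c:F, e:F. ✗
b: successors {b, d, f}; ¬p there: b:F, d:F, f:F. ✗
c: no successors, so □¬p holds vacuously. ✓
d: successors {b, c, d}; ¬p there: b:F, c:F, d:F. ✗
e: successors {a, b}; ¬p there: a:F, b:F. ✗
f: successors {f}; ¬p there: f:F. ✗
— 1 world.
For □¬p → ¬p:
a: □¬p is F, ¬p is F. ✓
b: □¬p is F, ¬p is F. ✓
c: □¬p is T, ¬p is F. ✗
d: □¬p is F, ¬p is F. ✓
e: □¬p is F, ¬p is F. ✓
f: □¬p is F, ¬p is F. ✓
— 5 worlds.

1 and 5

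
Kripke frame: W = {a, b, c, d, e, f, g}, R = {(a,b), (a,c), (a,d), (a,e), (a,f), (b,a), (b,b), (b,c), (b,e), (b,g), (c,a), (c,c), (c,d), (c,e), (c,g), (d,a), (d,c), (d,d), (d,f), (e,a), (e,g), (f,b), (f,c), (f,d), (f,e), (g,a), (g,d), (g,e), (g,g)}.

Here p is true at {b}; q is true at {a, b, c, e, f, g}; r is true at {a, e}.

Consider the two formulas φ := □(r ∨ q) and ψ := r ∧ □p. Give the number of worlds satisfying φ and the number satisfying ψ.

For □(r ∨ q):
a: successors {b, c, d, e, f}; r ∨ q there: b:T, c:T, d:F, e:T, f:T. ✗
b: successors {a, b, c, e, g}; r ∨ q there: a:T, b:T, c:T, e:T, g:T. ✓
c: successors {a, c, d, e, g}; r ∨ q there: a:T, c:T, d:F, e:T, g:T. ✗
d: successors {a, c, d, f}; r ∨ q there: a:T, c:T, d:F, f:T. ✗
e: successors {a, g}; r ∨ q there: a:T, g:T. ✓
f: successors {b, c, d, e}; r ∨ q there: b:T, c:T, d:F, e:T. ✗
g: successors {a, d, e, g}; r ∨ q there: a:T, d:F, e:T, g:T. ✗
— 2 worlds.
For r ∧ □p:
a: r is T, □p is F. ✗
b: r is F, □p is F. ✗
c: r is F, □p is F. ✗
d: r is F, □p is F. ✗
e: r is T, □p is F. ✗
f: r is F, □p is F. ✗
g: r is F, □p is F. ✗
— 0 worlds.

2 and 0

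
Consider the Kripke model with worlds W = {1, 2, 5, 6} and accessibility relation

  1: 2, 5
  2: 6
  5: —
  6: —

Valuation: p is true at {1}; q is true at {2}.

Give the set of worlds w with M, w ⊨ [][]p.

1: successors {2, 5}; []p there: 2:F, 5:T. ✗
2: successors {6}; []p there: 6:T. ✓
5: no successors, so [][]p holds vacuously. ✓
6: no successors, so [][]p holds vacuously. ✓

{2, 5, 6}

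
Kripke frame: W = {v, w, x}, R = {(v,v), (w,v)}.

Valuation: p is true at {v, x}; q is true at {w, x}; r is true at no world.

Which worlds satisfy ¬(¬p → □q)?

{w}

v: ¬p → □q is T. ✗
w: ¬p → □q is F. ✓
x: ¬p → □q is T. ✗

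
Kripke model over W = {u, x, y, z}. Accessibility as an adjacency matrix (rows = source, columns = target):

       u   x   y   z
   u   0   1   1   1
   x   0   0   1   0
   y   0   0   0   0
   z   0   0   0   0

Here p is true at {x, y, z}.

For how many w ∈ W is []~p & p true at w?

u: []~p is F, p is F. ✗
x: []~p is F, p is T. ✗
y: []~p is T, p is T. ✓
z: []~p is T, p is T. ✓
Satisfying worlds: {y, z}.

2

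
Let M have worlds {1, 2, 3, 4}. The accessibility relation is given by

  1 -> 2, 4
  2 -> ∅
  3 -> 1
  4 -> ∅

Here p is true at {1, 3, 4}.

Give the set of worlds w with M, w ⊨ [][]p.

1: successors {2, 4}; []p there: 2:T, 4:T. ✓
2: no successors, so [][]p holds vacuously. ✓
3: successors {1}; []p there: 1:F. ✗
4: no successors, so [][]p holds vacuously. ✓

{1, 2, 4}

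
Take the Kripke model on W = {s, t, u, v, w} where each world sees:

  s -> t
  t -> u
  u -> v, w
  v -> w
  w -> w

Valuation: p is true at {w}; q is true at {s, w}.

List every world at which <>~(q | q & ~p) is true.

s: successors {t}; ~(q | q & ~p) there: t:T. ✓
t: successors {u}; ~(q | q & ~p) there: u:T. ✓
u: successors {v, w}; ~(q | q & ~p) there: v:T, w:F. ✓
v: successors {w}; ~(q | q & ~p) there: w:F. ✗
w: successors {w}; ~(q | q & ~p) there: w:F. ✗

{s, t, u}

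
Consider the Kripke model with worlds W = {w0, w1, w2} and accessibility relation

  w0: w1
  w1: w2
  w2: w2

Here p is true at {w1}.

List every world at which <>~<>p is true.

{w0, w1, w2}

w0: successors {w1}; ~<>p there: w1:T. ✓
w1: successors {w2}; ~<>p there: w2:T. ✓
w2: successors {w2}; ~<>p there: w2:T. ✓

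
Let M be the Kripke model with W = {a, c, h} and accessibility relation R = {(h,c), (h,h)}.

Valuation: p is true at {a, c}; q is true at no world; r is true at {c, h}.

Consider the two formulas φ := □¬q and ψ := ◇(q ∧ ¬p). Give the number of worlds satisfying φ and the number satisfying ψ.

For □¬q:
a: no successors, so □¬q holds vacuously. ✓
c: no successors, so □¬q holds vacuously. ✓
h: successors {c, h}; ¬q there: c:T, h:T. ✓
— 3 worlds.
For ◇(q ∧ ¬p):
a: no successors, so ◇(q ∧ ¬p) fails. ✗
c: no successors, so ◇(q ∧ ¬p) fails. ✗
h: successors {c, h}; q ∧ ¬p there: c:F, h:F. ✗
— 0 worlds.

3 and 0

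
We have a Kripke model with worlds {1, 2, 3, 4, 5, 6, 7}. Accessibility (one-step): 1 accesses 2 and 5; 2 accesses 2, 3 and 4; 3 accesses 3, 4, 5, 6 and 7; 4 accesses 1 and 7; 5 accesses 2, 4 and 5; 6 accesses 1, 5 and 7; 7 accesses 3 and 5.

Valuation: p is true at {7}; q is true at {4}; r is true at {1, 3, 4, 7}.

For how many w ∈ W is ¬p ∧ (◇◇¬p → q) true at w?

1: ¬p is T, ◇◇¬p → q is F. ✗
2: ¬p is T, ◇◇¬p → q is F. ✗
3: ¬p is T, ◇◇¬p → q is F. ✗
4: ¬p is T, ◇◇¬p → q is T. ✓
5: ¬p is T, ◇◇¬p → q is F. ✗
6: ¬p is T, ◇◇¬p → q is F. ✗
7: ¬p is F, ◇◇¬p → q is F. ✗
Satisfying worlds: {4}.

1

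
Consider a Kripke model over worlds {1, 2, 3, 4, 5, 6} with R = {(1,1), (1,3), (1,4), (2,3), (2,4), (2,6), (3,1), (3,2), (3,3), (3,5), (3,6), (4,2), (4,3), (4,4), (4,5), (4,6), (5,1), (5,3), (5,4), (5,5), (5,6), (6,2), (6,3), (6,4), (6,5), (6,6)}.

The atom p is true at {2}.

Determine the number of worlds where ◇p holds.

1: successors {1, 3, 4}; p there: 1:F, 3:F, 4:F. ✗
2: successors {3, 4, 6}; p there: 3:F, 4:F, 6:F. ✗
3: successors {1, 2, 3, 5, 6}; p there: 1:F, 2:T, 3:F, 5:F, 6:F. ✓
4: successors {2, 3, 4, 5, 6}; p there: 2:T, 3:F, 4:F, 5:F, 6:F. ✓
5: successors {1, 3, 4, 5, 6}; p there: 1:F, 3:F, 4:F, 5:F, 6:F. ✗
6: successors {2, 3, 4, 5, 6}; p there: 2:T, 3:F, 4:F, 5:F, 6:F. ✓
Satisfying worlds: {3, 4, 6}.

3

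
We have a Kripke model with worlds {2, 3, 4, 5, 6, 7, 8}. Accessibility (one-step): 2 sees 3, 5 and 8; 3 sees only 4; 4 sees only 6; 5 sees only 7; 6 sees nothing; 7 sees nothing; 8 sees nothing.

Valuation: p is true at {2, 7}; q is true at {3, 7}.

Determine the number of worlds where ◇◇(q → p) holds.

2: successors {3, 5, 8}; ◇(q → p) there: 3:T, 5:T, 8:F. ✓
3: successors {4}; ◇(q → p) there: 4:T. ✓
4: successors {6}; ◇(q → p) there: 6:F. ✗
5: successors {7}; ◇(q → p) there: 7:F. ✗
6: no successors, so ◇◇(q → p) fails. ✗
7: no successors, so ◇◇(q → p) fails. ✗
8: no successors, so ◇◇(q → p) fails. ✗
Satisfying worlds: {2, 3}.

2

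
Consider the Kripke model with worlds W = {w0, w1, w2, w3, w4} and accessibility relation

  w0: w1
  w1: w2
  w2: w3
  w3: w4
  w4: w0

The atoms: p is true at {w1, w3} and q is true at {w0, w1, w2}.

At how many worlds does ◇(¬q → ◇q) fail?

1

w0: successors {w1}; ¬q → ◇q there: w1:T. ✓
w1: successors {w2}; ¬q → ◇q there: w2:T. ✓
w2: successors {w3}; ¬q → ◇q there: w3:F. ✗
w3: successors {w4}; ¬q → ◇q there: w4:T. ✓
w4: successors {w0}; ¬q → ◇q there: w0:T. ✓
Satisfying worlds: {w0, w1, w3, w4}.
So ◇(¬q → ◇q) fails at the other 1 world.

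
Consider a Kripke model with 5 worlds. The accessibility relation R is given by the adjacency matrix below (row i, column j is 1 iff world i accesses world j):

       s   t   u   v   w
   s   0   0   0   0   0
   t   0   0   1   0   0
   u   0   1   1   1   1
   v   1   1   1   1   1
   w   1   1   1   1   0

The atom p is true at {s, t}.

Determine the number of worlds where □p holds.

1

s: no successors, so □p holds vacuously. ✓
t: successors {u}; p there: u:F. ✗
u: successors {t, u, v, w}; p there: t:T, u:F, v:F, w:F. ✗
v: successors {s, t, u, v, w}; p there: s:T, t:T, u:F, v:F, w:F. ✗
w: successors {s, t, u, v}; p there: s:T, t:T, u:F, v:F. ✗
Satisfying worlds: {s}.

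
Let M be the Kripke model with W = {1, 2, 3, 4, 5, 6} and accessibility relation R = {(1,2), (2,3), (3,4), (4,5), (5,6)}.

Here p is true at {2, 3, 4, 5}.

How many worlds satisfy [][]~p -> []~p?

1: [][]~p is F, []~p is F. ✓
2: [][]~p is F, []~p is F. ✓
3: [][]~p is F, []~p is F. ✓
4: [][]~p is T, []~p is F. ✗
5: [][]~p is T, []~p is T. ✓
6: [][]~p is T, []~p is T. ✓
Satisfying worlds: {1, 2, 3, 5, 6}.

5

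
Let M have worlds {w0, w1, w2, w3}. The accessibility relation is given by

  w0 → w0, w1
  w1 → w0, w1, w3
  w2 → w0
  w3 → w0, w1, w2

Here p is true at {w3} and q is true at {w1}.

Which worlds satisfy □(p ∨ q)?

∅

w0: successors {w0, w1}; p ∨ q there: w0:F, w1:T. ✗
w1: successors {w0, w1, w3}; p ∨ q there: w0:F, w1:T, w3:T. ✗
w2: successors {w0}; p ∨ q there: w0:F. ✗
w3: successors {w0, w1, w2}; p ∨ q there: w0:F, w1:T, w2:F. ✗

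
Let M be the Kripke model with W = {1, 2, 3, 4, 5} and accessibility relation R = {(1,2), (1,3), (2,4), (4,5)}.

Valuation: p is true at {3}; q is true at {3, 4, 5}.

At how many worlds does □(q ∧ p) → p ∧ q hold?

4

1: □(q ∧ p) is F, p ∧ q is F. ✓
2: □(q ∧ p) is F, p ∧ q is F. ✓
3: □(q ∧ p) is T, p ∧ q is T. ✓
4: □(q ∧ p) is F, p ∧ q is F. ✓
5: □(q ∧ p) is T, p ∧ q is F. ✗
Satisfying worlds: {1, 2, 3, 4}.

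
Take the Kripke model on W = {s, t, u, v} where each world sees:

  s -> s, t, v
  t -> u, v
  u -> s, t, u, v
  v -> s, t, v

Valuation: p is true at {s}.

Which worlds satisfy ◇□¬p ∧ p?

{s}

s: ◇□¬p is T, p is T. ✓
t: ◇□¬p is F, p is F. ✗
u: ◇□¬p is T, p is F. ✗
v: ◇□¬p is T, p is F. ✗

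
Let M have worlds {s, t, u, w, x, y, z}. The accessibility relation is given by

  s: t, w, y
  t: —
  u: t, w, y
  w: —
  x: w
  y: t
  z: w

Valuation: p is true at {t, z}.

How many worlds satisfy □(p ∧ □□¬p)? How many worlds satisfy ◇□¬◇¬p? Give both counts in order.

3 and 5

For □(p ∧ □□¬p):
s: successors {t, w, y}; p ∧ □□¬p there: t:T, w:F, y:F. ✗
t: no successors, so □(p ∧ □□¬p) holds vacuously. ✓
u: successors {t, w, y}; p ∧ □□¬p there: t:T, w:F, y:F. ✗
w: no successors, so □(p ∧ □□¬p) holds vacuously. ✓
x: successors {w}; p ∧ □□¬p there: w:F. ✗
y: successors {t}; p ∧ □□¬p there: t:T. ✓
z: successors {w}; p ∧ □□¬p there: w:F. ✗
— 3 worlds.
For ◇□¬◇¬p:
s: successors {t, w, y}; □¬◇¬p there: t:T, w:T, y:T. ✓
t: no successors, so ◇□¬◇¬p fails. ✗
u: successors {t, w, y}; □¬◇¬p there: t:T, w:T, y:T. ✓
w: no successors, so ◇□¬◇¬p fails. ✗
x: successors {w}; □¬◇¬p there: w:T. ✓
y: successors {t}; □¬◇¬p there: t:T. ✓
z: successors {w}; □¬◇¬p there: w:T. ✓
— 5 worlds.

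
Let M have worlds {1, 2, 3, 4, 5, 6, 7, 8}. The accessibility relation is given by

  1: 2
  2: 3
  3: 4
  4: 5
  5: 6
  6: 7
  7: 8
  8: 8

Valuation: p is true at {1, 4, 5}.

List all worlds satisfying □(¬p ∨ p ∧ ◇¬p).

1: successors {2}; ¬p ∨ p ∧ ◇¬p there: 2:T. ✓
2: successors {3}; ¬p ∨ p ∧ ◇¬p there: 3:T. ✓
3: successors {4}; ¬p ∨ p ∧ ◇¬p there: 4:F. ✗
4: successors {5}; ¬p ∨ p ∧ ◇¬p there: 5:T. ✓
5: successors {6}; ¬p ∨ p ∧ ◇¬p there: 6:T. ✓
6: successors {7}; ¬p ∨ p ∧ ◇¬p there: 7:T. ✓
7: successors {8}; ¬p ∨ p ∧ ◇¬p there: 8:T. ✓
8: successors {8}; ¬p ∨ p ∧ ◇¬p there: 8:T. ✓

{1, 2, 4, 5, 6, 7, 8}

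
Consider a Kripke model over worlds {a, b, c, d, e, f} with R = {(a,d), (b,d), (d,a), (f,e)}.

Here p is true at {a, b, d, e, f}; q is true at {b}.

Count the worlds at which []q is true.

2

a: successors {d}; q there: d:F. ✗
b: successors {d}; q there: d:F. ✗
c: no successors, so []q holds vacuously. ✓
d: successors {a}; q there: a:F. ✗
e: no successors, so []q holds vacuously. ✓
f: successors {e}; q there: e:F. ✗
Satisfying worlds: {c, e}.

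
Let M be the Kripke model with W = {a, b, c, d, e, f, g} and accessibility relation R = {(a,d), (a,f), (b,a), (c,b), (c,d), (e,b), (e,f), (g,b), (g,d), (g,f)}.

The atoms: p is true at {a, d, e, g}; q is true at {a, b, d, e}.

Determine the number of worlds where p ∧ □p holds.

1

a: p is T, □p is F. ✗
b: p is F, □p is T. ✗
c: p is F, □p is F. ✗
d: p is T, □p is T. ✓
e: p is T, □p is F. ✗
f: p is F, □p is T. ✗
g: p is T, □p is F. ✗
Satisfying worlds: {d}.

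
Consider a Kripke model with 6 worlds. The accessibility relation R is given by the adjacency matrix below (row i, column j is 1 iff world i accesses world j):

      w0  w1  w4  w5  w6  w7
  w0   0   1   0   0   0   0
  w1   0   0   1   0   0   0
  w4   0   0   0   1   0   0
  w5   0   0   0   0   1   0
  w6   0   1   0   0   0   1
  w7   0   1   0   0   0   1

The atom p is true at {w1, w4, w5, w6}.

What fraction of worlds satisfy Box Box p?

w0: successors {w1}; Box p there: w1:T. ✓
w1: successors {w4}; Box p there: w4:T. ✓
w4: successors {w5}; Box p there: w5:T. ✓
w5: successors {w6}; Box p there: w6:F. ✗
w6: successors {w1, w7}; Box p there: w1:T, w7:F. ✗
w7: successors {w1, w7}; Box p there: w1:T, w7:F. ✗
That's 3 of 6 worlds, so 3/6 = 1/2.

1/2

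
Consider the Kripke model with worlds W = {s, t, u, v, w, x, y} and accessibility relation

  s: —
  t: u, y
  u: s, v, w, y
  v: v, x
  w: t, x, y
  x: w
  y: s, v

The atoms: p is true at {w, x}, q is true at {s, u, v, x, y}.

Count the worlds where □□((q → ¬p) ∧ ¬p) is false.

s: no successors, so □□((q → ¬p) ∧ ¬p) holds vacuously. ✓
t: successors {u, y}; □((q → ¬p) ∧ ¬p) there: u:F, y:T. ✗
u: successors {s, v, w, y}; □((q → ¬p) ∧ ¬p) there: s:T, v:F, w:F, y:T. ✗
v: successors {v, x}; □((q → ¬p) ∧ ¬p) there: v:F, x:F. ✗
w: successors {t, x, y}; □((q → ¬p) ∧ ¬p) there: t:T, x:F, y:T. ✗
x: successors {w}; □((q → ¬p) ∧ ¬p) there: w:F. ✗
y: successors {s, v}; □((q → ¬p) ∧ ¬p) there: s:T, v:F. ✗
Satisfying worlds: {s}.
So □□((q → ¬p) ∧ ¬p) fails at the other 6 worlds.

6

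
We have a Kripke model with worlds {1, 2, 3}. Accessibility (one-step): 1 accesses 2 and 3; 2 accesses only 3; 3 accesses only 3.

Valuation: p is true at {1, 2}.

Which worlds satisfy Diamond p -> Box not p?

1: Diamond p is T, Box not p is F. ✗
2: Diamond p is F, Box not p is T. ✓
3: Diamond p is F, Box not p is T. ✓

{2, 3}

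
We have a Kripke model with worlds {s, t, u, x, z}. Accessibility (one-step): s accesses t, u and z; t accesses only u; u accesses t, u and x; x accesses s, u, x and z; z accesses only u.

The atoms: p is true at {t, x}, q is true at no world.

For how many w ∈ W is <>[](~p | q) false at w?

s: successors {t, u, z}; [](~p | q) there: t:T, u:F, z:T. ✓
t: successors {u}; [](~p | q) there: u:F. ✗
u: successors {t, u, x}; [](~p | q) there: t:T, u:F, x:F. ✓
x: successors {s, u, x, z}; [](~p | q) there: s:F, u:F, x:F, z:T. ✓
z: successors {u}; [](~p | q) there: u:F. ✗
Satisfying worlds: {s, u, x}.
So <>[](~p | q) fails at the other 2 worlds.

2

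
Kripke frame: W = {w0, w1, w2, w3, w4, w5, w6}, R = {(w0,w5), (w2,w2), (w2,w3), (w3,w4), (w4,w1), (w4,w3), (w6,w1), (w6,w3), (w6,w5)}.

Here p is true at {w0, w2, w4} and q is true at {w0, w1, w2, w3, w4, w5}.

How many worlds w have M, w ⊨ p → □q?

w0: p is T, □q is T. ✓
w1: p is F, □q is T. ✓
w2: p is T, □q is T. ✓
w3: p is F, □q is T. ✓
w4: p is T, □q is T. ✓
w5: p is F, □q is T. ✓
w6: p is F, □q is T. ✓
Satisfying worlds: {w0, w1, w2, w3, w4, w5, w6}.

7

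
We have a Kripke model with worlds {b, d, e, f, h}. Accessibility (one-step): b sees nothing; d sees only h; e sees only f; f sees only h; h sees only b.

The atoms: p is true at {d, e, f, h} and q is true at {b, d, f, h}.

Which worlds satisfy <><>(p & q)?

b: no successors, so <><>(p & q) fails. ✗
d: successors {h}; <>(p & q) there: h:F. ✗
e: successors {f}; <>(p & q) there: f:T. ✓
f: successors {h}; <>(p & q) there: h:F. ✗
h: successors {b}; <>(p & q) there: b:F. ✗

{e}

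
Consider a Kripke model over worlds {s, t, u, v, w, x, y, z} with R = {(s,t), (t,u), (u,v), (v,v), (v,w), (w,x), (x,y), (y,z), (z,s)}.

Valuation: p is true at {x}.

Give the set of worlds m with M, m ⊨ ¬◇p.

{s, t, u, v, x, y, z}

s: ◇p is F. ✓
t: ◇p is F. ✓
u: ◇p is F. ✓
v: ◇p is F. ✓
w: ◇p is T. ✗
x: ◇p is F. ✓
y: ◇p is F. ✓
z: ◇p is F. ✓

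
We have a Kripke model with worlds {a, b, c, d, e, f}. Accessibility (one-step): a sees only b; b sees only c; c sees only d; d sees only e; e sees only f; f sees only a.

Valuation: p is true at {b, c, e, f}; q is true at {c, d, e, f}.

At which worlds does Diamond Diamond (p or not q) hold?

a: successors {b}; Diamond (p or not q) there: b:T. ✓
b: successors {c}; Diamond (p or not q) there: c:F. ✗
c: successors {d}; Diamond (p or not q) there: d:T. ✓
d: successors {e}; Diamond (p or not q) there: e:T. ✓
e: successors {f}; Diamond (p or not q) there: f:T. ✓
f: successors {a}; Diamond (p or not q) there: a:T. ✓

{a, c, d, e, f}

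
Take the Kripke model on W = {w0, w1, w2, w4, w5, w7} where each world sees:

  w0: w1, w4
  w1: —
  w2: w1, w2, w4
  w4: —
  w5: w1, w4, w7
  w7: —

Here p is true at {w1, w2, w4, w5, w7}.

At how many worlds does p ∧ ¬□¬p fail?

w0: p is F, ¬□¬p is T. ✗
w1: p is T, ¬□¬p is F. ✗
w2: p is T, ¬□¬p is T. ✓
w4: p is T, ¬□¬p is F. ✗
w5: p is T, ¬□¬p is T. ✓
w7: p is T, ¬□¬p is F. ✗
Satisfying worlds: {w2, w5}.
So p ∧ ¬□¬p fails at the other 4 worlds.

4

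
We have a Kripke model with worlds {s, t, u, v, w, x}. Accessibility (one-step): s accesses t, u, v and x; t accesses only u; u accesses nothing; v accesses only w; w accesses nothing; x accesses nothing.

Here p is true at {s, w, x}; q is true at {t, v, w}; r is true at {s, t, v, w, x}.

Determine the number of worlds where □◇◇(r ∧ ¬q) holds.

s: successors {t, u, v, x}; ◇◇(r ∧ ¬q) there: t:F, u:F, v:F, x:F. ✗
t: successors {u}; ◇◇(r ∧ ¬q) there: u:F. ✗
u: no successors, so □◇◇(r ∧ ¬q) holds vacuously. ✓
v: successors {w}; ◇◇(r ∧ ¬q) there: w:F. ✗
w: no successors, so □◇◇(r ∧ ¬q) holds vacuously. ✓
x: no successors, so □◇◇(r ∧ ¬q) holds vacuously. ✓
Satisfying worlds: {u, w, x}.

3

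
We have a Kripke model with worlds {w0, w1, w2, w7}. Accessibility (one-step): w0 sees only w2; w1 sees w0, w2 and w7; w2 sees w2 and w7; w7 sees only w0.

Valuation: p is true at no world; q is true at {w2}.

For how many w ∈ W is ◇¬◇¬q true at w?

2

w0: successors {w2}; ¬◇¬q there: w2:F. ✗
w1: successors {w0, w2, w7}; ¬◇¬q there: w0:T, w2:F, w7:F. ✓
w2: successors {w2, w7}; ¬◇¬q there: w2:F, w7:F. ✗
w7: successors {w0}; ¬◇¬q there: w0:T. ✓
Satisfying worlds: {w1, w7}.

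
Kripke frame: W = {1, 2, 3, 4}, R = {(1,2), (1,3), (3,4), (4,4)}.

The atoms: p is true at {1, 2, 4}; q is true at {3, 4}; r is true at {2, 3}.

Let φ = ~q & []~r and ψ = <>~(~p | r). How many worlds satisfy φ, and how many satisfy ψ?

1 and 2

For ~q & []~r:
1: ~q is T, []~r is F. ✗
2: ~q is T, []~r is T. ✓
3: ~q is F, []~r is T. ✗
4: ~q is F, []~r is T. ✗
— 1 world.
For <>~(~p | r):
1: successors {2, 3}; ~(~p | r) there: 2:F, 3:F. ✗
2: no successors, so <>~(~p | r) fails. ✗
3: successors {4}; ~(~p | r) there: 4:T. ✓
4: successors {4}; ~(~p | r) there: 4:T. ✓
— 2 worlds.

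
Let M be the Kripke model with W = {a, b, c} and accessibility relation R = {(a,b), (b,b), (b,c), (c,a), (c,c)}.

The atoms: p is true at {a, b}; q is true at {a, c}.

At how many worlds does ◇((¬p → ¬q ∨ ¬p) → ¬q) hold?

a: successors {b}; (¬p → ¬q ∨ ¬p) → ¬q there: b:T. ✓
b: successors {b, c}; (¬p → ¬q ∨ ¬p) → ¬q there: b:T, c:F. ✓
c: successors {a, c}; (¬p → ¬q ∨ ¬p) → ¬q there: a:F, c:F. ✗
Satisfying worlds: {a, b}.

2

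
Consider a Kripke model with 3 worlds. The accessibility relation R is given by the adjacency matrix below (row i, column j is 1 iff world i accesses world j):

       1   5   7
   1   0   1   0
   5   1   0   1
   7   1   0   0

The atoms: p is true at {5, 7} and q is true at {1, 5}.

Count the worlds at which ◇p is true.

2

1: successors {5}; p there: 5:T. ✓
5: successors {1, 7}; p there: 1:F, 7:T. ✓
7: successors {1}; p there: 1:F. ✗
Satisfying worlds: {1, 5}.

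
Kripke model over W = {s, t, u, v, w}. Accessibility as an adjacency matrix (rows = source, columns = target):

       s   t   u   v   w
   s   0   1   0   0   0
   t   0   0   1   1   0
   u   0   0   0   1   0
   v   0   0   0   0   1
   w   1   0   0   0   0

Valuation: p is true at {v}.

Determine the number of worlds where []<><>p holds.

2

s: successors {t}; <><>p there: t:T. ✓
t: successors {u, v}; <><>p there: u:F, v:F. ✗
u: successors {v}; <><>p there: v:F. ✗
v: successors {w}; <><>p there: w:F. ✗
w: successors {s}; <><>p there: s:T. ✓
Satisfying worlds: {s, w}.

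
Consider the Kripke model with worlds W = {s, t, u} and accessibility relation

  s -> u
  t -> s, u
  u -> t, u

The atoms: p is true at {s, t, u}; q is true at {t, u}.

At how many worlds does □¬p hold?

s: successors {u}; ¬p there: u:F. ✗
t: successors {s, u}; ¬p there: s:F, u:F. ✗
u: successors {t, u}; ¬p there: t:F, u:F. ✗
Satisfying worlds: ∅.

0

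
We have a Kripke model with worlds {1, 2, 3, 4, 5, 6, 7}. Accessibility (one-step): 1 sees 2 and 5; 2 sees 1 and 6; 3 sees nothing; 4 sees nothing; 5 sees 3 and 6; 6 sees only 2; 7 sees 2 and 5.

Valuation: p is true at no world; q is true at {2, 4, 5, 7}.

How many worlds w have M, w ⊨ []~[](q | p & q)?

1: successors {2, 5}; ~[](q | p & q) there: 2:T, 5:T. ✓
2: successors {1, 6}; ~[](q | p & q) there: 1:F, 6:F. ✗
3: no successors, so []~[](q | p & q) holds vacuously. ✓
4: no successors, so []~[](q | p & q) holds vacuously. ✓
5: successors {3, 6}; ~[](q | p & q) there: 3:F, 6:F. ✗
6: successors {2}; ~[](q | p & q) there: 2:T. ✓
7: successors {2, 5}; ~[](q | p & q) there: 2:T, 5:T. ✓
Satisfying worlds: {1, 3, 4, 6, 7}.

5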